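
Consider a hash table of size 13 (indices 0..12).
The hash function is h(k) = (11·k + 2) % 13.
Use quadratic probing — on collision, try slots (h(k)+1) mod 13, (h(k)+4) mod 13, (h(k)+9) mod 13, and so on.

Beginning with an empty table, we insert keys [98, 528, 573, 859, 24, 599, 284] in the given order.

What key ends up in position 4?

859

98 hashes to 1; slot 1 is free => place at 1.
528 hashes to 12; slot 12 is free => place at 12.
573 hashes to 0; slot 0 is free => place at 0.
859 hashes to 0; 0,1 taken => place at 4.
24 hashes to 6; slot 6 is free => place at 6.
599 hashes to 0; 0,1,4 taken => place at 9.
284 hashes to 6; 6 taken => place at 7.
Table: [573, 98, ∅, ∅, 859, ∅, 24, 284, ∅, 599, ∅, ∅, 528]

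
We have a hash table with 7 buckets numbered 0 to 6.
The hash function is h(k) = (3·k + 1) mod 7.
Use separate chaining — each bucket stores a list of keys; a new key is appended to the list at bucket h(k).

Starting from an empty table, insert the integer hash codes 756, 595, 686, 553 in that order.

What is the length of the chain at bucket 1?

756 -> bucket 1
595 -> bucket 1 (collision)
686 -> bucket 1 (collision)
553 -> bucket 1 (collision)
Final buckets:
0: .
1: 756 -> 595 -> 686 -> 553
2: .
3: .
4: .
5: .
6: .

4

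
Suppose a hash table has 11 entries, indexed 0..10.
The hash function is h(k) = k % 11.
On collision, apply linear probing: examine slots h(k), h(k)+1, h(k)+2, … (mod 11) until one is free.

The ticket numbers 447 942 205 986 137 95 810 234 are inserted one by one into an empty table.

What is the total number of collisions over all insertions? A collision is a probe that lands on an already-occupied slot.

15

447: h=7 => slot 7
942: h=7, probe 7,8 => slot 8
205: h=7, probe 7,8,9 => slot 9
986: h=7, probe 7,8,9,10 => slot 10
137: h=5 => slot 5
95: h=7, probe 7,8,9,10,0 => slot 0
810: h=7, probe 7,8,9,10,0,1 => slot 1
234: h=3 => slot 3
Table: [95, 810, -, 234, -, 137, -, 447, 942, 205, 986]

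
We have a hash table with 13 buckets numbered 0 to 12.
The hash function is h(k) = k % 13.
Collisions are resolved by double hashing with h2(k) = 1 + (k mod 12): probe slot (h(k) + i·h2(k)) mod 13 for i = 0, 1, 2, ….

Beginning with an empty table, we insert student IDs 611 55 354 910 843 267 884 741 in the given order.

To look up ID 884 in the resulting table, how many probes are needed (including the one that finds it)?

611: h=0 → slot 0
55: h=3 → slot 3
354: h=3, h2=7, probe 3,10 → slot 10
910: h=0, h2=11, probe 0,11 → slot 11
843: h=11, h2=4, probe 11,2 → slot 2
267: h=7 → slot 7
884: h=0, h2=9, probe 0,9 → slot 9
741: h=0, h2=10, probe 0,10,7,4 → slot 4
Table: [611, —, 843, 55, 741, —, —, 267, —, 884, 354, 910, —]
Lookup 884: h=0, h2=9, probe 0,9 → found at 9.

2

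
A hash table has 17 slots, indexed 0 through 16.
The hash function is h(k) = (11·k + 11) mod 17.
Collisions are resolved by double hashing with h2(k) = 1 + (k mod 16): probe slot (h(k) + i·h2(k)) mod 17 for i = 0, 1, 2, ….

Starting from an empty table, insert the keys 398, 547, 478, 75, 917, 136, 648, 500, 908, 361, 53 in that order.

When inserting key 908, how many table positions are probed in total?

3

398 hashes to 3; slot 3 is free → place at 3.
547 hashes to 10; slot 10 is free → place at 10.
478 hashes to 16; slot 16 is free → place at 16.
75 hashes to 3, h2=12; 3 taken → place at 15.
917 hashes to 0; slot 0 is free → place at 0.
136 hashes to 11; slot 11 is free → place at 11.
648 hashes to 16, h2=9; 16 taken → place at 8.
500 hashes to 3, h2=5; 3,8 taken → place at 13.
908 hashes to 3, h2=13; 3,16 taken → place at 12.
361 hashes to 4; slot 4 is free → place at 4.
53 hashes to 16, h2=6; 16 taken → place at 5.
Table: [917, _, _, 398, 361, 53, _, _, 648, _, 547, 136, 908, 500, _, 75, 478]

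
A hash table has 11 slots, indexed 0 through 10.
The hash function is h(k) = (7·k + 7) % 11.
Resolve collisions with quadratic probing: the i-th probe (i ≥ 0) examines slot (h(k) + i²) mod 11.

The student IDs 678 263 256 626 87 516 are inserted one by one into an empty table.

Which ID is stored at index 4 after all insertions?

626

678: h=1 => slot 1
263: h=0 => slot 0
256: h=6 => slot 6
626: h=0, probe 0,1,4 => slot 4
87: h=0, probe 0,1,4,9 => slot 9
516: h=0, probe 0,1,4,9,5 => slot 5
Table: [263, 678, ∅, ∅, 626, 516, 256, ∅, ∅, 87, ∅]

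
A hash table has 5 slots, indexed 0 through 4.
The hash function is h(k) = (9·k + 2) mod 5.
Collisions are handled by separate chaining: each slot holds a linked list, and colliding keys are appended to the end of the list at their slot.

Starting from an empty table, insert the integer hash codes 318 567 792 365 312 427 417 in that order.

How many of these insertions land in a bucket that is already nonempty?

4

318 -> bucket 4
567 -> bucket 0
792 -> bucket 0 (collision)
365 -> bucket 2
312 -> bucket 0 (collision)
427 -> bucket 0 (collision)
417 -> bucket 0 (collision)
Final buckets:
0: 567 -> 792 -> 312 -> 427 -> 417
1: —
2: 365
3: —
4: 318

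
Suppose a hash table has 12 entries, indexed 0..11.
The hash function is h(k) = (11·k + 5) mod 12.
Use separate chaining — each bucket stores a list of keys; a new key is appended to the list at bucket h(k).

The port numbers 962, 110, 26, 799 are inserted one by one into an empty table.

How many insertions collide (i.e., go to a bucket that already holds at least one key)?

2

Insert 962: h=3, bucket 3 empty → new chain.
Insert 110: h=3, bucket 3 nonempty → append to chain.
Insert 26: h=3, bucket 3 nonempty → append to chain.
Insert 799: h=10, bucket 10 empty → new chain.
Final buckets:
0: ∅
1: ∅
2: ∅
3: 962 -> 110 -> 26
4: ∅
5: ∅
6: ∅
7: ∅
8: ∅
9: ∅
10: 799
11: ∅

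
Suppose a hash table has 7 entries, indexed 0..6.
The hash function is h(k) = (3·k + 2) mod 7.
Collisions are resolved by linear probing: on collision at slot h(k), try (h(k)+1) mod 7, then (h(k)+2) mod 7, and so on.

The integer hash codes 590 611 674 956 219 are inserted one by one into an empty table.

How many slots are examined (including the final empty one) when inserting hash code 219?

590 hashes to 1; slot 1 is free => place at 1.
611 hashes to 1; 1 taken => place at 2.
674 hashes to 1; 1,2 taken => place at 3.
956 hashes to 0; slot 0 is free => place at 0.
219 hashes to 1; 1,2,3 taken => place at 4.
Table: [956, 590, 611, 674, 219, ∅, ∅]

4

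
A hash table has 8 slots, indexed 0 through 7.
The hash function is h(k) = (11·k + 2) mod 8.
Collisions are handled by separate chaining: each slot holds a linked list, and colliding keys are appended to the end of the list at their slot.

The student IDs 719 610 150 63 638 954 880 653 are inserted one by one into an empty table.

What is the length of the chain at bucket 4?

2

Insert 719: h=7, bucket 7 empty → new chain.
Insert 610: h=0, bucket 0 empty → new chain.
Insert 150: h=4, bucket 4 empty → new chain.
Insert 63: h=7, bucket 7 nonempty → append to chain.
Insert 638: h=4, bucket 4 nonempty → append to chain.
Insert 954: h=0, bucket 0 nonempty → append to chain.
Insert 880: h=2, bucket 2 empty → new chain.
Insert 653: h=1, bucket 1 empty → new chain.
Final buckets:
0: 610 -> 954
1: 653
2: 880
3: .
4: 150 -> 638
5: .
6: .
7: 719 -> 63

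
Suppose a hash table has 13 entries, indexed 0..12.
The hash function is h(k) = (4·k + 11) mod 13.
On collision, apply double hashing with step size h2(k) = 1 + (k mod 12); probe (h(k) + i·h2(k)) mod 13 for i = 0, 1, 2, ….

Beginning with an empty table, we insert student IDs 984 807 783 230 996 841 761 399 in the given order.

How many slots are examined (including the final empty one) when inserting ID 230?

Insert 984: h=8, slot 8 empty -> index 8.
Insert 807: h=2, slot 2 empty -> index 2.
Insert 783: h=10, slot 10 empty -> index 10.
Insert 230: h=8, h2=3, slot 8 occupied -> index 11.
Insert 996: h=4, slot 4 empty -> index 4.
Insert 841: h=8, h2=2, slots 8,10 occupied -> index 12.
Insert 761: h=0, slot 0 empty -> index 0.
Insert 399: h=8, h2=4, slots 8,12 occupied -> index 3.
Table: [761, ., 807, 399, 996, ., ., ., 984, ., 783, 230, 841]

2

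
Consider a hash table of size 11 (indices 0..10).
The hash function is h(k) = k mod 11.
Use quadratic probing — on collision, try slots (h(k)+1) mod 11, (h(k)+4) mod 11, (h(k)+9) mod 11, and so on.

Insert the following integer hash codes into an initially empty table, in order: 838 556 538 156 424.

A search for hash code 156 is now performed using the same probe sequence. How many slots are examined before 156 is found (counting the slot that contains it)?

2

Insert 838: h=2, slot 2 empty → index 2.
Insert 556: h=6, slot 6 empty → index 6.
Insert 538: h=10, slot 10 empty → index 10.
Insert 156: h=2, slot 2 occupied → index 3.
Insert 424: h=6, slot 6 occupied → index 7.
Table: [-, -, 838, 156, -, -, 556, 424, -, -, 538]
Lookup 156: h=2, probe 2,3 → found at 3.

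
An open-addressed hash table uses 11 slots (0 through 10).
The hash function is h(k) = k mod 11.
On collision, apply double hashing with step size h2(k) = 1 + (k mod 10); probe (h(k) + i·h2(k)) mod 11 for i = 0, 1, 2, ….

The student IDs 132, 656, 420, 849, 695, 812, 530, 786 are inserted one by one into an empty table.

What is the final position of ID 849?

1

132 hashes to 0; slot 0 is free => place at 0.
656 hashes to 7; slot 7 is free => place at 7.
420 hashes to 2; slot 2 is free => place at 2.
849 hashes to 2, h2=10; 2 taken => place at 1.
695 hashes to 2, h2=6; 2 taken => place at 8.
812 hashes to 9; slot 9 is free => place at 9.
530 hashes to 2, h2=1; 2 taken => place at 3.
786 hashes to 5; slot 5 is free => place at 5.
Table: [132, 849, 420, 530, ., 786, ., 656, 695, 812, .]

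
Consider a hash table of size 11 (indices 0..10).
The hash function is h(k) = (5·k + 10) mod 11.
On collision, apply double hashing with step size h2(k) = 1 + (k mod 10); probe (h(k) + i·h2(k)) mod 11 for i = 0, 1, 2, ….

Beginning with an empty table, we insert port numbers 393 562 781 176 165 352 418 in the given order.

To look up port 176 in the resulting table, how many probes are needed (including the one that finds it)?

3

393 hashes to 6; slot 6 is free → place at 6.
562 hashes to 4; slot 4 is free → place at 4.
781 hashes to 10; slot 10 is free → place at 10.
176 hashes to 10, h2=7; 10,6 taken → place at 2.
165 hashes to 10, h2=6; 10 taken → place at 5.
352 hashes to 10, h2=3; 10,2,5 taken → place at 8.
418 hashes to 10, h2=9; 10,8,6,4,2 taken → place at 0.
Table: [418, _, 176, _, 562, 165, 393, _, 352, _, 781]
Lookup 176: h=10, h2=7, probe 10,6,2 → found at 2.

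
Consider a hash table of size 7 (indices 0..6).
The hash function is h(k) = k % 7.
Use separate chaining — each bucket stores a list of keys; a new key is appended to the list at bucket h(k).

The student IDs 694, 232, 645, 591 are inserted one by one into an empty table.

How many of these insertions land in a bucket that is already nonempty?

694 → bucket 1
232 → bucket 1 (collision)
645 → bucket 1 (collision)
591 → bucket 3
Final buckets:
0: _
1: 694 -> 232 -> 645
2: _
3: 591
4: _
5: _
6: _

2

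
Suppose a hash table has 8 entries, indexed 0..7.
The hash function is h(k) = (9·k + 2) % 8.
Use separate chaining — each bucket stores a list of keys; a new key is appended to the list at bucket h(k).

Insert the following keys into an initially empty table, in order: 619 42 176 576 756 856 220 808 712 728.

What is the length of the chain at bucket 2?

6

Insert 619: h=5, bucket 5 empty → new chain.
Insert 42: h=4, bucket 4 empty → new chain.
Insert 176: h=2, bucket 2 empty → new chain.
Insert 576: h=2, bucket 2 nonempty → append to chain.
Insert 756: h=6, bucket 6 empty → new chain.
Insert 856: h=2, bucket 2 nonempty → append to chain.
Insert 220: h=6, bucket 6 nonempty → append to chain.
Insert 808: h=2, bucket 2 nonempty → append to chain.
Insert 712: h=2, bucket 2 nonempty → append to chain.
Insert 728: h=2, bucket 2 nonempty → append to chain.
Final buckets:
0: .
1: .
2: 176 -> 576 -> 856 -> 808 -> 712 -> 728
3: .
4: 42
5: 619
6: 756 -> 220
7: .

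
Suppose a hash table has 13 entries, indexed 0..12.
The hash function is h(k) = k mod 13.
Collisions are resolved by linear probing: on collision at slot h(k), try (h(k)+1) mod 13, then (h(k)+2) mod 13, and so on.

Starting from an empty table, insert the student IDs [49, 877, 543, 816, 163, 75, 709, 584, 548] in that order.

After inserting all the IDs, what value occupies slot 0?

75

49 hashes to 10; slot 10 is free → place at 10.
877 hashes to 6; slot 6 is free → place at 6.
543 hashes to 10; 10 taken → place at 11.
816 hashes to 10; 10,11 taken → place at 12.
163 hashes to 7; slot 7 is free → place at 7.
75 hashes to 10; 10,11,12 taken → place at 0.
709 hashes to 7; 7 taken → place at 8.
584 hashes to 12; 12,0 taken → place at 1.
548 hashes to 2; slot 2 is free → place at 2.
Table: [75, 584, 548, ., ., ., 877, 163, 709, ., 49, 543, 816]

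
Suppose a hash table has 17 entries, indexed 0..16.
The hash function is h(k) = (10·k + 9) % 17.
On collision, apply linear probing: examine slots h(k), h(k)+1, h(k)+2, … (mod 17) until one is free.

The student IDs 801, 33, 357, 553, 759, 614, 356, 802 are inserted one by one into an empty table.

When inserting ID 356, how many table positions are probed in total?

801 hashes to 12; slot 12 is free => place at 12.
33 hashes to 16; slot 16 is free => place at 16.
357 hashes to 9; slot 9 is free => place at 9.
553 hashes to 14; slot 14 is free => place at 14.
759 hashes to 0; slot 0 is free => place at 0.
614 hashes to 12; 12 taken => place at 13.
356 hashes to 16; 16,0 taken => place at 1.
802 hashes to 5; slot 5 is free => place at 5.
Table: [759, 356, ., ., ., 802, ., ., ., 357, ., ., 801, 614, 553, ., 33]

3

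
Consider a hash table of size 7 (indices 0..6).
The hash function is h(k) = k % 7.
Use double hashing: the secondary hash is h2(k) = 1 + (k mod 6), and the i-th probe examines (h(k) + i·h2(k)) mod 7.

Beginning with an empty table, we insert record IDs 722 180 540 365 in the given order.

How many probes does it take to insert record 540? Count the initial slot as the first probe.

2

Insert 722: h=1, slot 1 empty → index 1.
Insert 180: h=5, slot 5 empty → index 5.
Insert 540: h=1, h2=1, slot 1 occupied → index 2.
Insert 365: h=1, h2=6, slot 1 occupied → index 0.
Table: [365, 722, 540, —, —, 180, —]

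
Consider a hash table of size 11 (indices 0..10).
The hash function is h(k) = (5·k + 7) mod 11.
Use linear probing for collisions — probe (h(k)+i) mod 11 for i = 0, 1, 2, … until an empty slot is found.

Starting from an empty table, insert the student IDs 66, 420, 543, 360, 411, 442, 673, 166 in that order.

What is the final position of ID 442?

9

66 hashes to 7; slot 7 is free → place at 7.
420 hashes to 6; slot 6 is free → place at 6.
543 hashes to 5; slot 5 is free → place at 5.
360 hashes to 3; slot 3 is free → place at 3.
411 hashes to 5; 5,6,7 taken → place at 8.
442 hashes to 6; 6,7,8 taken → place at 9.
673 hashes to 6; 6,7,8,9 taken → place at 10.
166 hashes to 1; slot 1 is free → place at 1.
Table: [—, 166, —, 360, —, 543, 420, 66, 411, 442, 673]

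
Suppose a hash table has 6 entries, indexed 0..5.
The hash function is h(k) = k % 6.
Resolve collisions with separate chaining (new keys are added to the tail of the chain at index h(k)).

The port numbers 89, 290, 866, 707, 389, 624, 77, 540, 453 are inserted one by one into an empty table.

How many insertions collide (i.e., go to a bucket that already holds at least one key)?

Insert 89: h=5, bucket 5 empty -> new chain.
Insert 290: h=2, bucket 2 empty -> new chain.
Insert 866: h=2, bucket 2 nonempty -> append to chain.
Insert 707: h=5, bucket 5 nonempty -> append to chain.
Insert 389: h=5, bucket 5 nonempty -> append to chain.
Insert 624: h=0, bucket 0 empty -> new chain.
Insert 77: h=5, bucket 5 nonempty -> append to chain.
Insert 540: h=0, bucket 0 nonempty -> append to chain.
Insert 453: h=3, bucket 3 empty -> new chain.
Final buckets:
0: 624 -> 540
1: .
2: 290 -> 866
3: 453
4: .
5: 89 -> 707 -> 389 -> 77

5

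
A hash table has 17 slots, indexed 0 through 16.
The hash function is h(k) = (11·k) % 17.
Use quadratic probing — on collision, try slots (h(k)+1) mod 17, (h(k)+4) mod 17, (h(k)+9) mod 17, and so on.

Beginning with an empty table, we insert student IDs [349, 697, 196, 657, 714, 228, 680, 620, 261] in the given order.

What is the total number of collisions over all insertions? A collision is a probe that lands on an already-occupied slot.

Insert 349: h=14, slot 14 empty => index 14.
Insert 697: h=0, slot 0 empty => index 0.
Insert 196: h=14, slot 14 occupied => index 15.
Insert 657: h=2, slot 2 empty => index 2.
Insert 714: h=0, slot 0 occupied => index 1.
Insert 228: h=9, slot 9 empty => index 9.
Insert 680: h=0, slots 0,1 occupied => index 4.
Insert 620: h=3, slot 3 empty => index 3.
Insert 261: h=15, slot 15 occupied => index 16.
Table: [697, 714, 657, 620, 680, ., ., ., ., 228, ., ., ., ., 349, 196, 261]

5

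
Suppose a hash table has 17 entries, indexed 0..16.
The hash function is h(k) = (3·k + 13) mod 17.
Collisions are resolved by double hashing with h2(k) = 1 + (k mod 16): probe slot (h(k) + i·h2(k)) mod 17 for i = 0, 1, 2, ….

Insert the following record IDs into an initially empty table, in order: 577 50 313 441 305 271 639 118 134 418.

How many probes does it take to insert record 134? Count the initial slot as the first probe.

2

577: h=10 → slot 10
50: h=10, h2=3, probe 10,13 → slot 13
313: h=0 → slot 0
441: h=10, h2=10, probe 10,3 → slot 3
305: h=10, h2=2, probe 10,12 → slot 12
271: h=10, h2=16, probe 10,9 → slot 9
639: h=9, h2=16, probe 9,8 → slot 8
118: h=10, h2=7, probe 10,0,7 → slot 7
134: h=7, h2=7, probe 7,14 → slot 14
418: h=9, h2=3, probe 9,12,15 → slot 15
Table: [313, _, _, 441, _, _, _, 118, 639, 271, 577, _, 305, 50, 134, 418, _]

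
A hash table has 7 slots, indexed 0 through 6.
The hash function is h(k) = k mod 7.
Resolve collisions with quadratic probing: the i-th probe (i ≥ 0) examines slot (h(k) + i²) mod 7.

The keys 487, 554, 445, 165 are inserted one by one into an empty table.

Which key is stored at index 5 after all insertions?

445

487: h=4 -> slot 4
554: h=1 -> slot 1
445: h=4, probe 4,5 -> slot 5
165: h=4, probe 4,5,1,6 -> slot 6
Table: [—, 554, —, —, 487, 445, 165]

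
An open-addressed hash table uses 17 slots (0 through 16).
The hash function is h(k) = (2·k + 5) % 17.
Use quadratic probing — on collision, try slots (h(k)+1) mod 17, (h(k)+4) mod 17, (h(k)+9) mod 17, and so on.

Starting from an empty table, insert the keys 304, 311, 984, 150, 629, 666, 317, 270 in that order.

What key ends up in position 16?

150

304 hashes to 1; slot 1 is free -> place at 1.
311 hashes to 15; slot 15 is free -> place at 15.
984 hashes to 1; 1 taken -> place at 2.
150 hashes to 16; slot 16 is free -> place at 16.
629 hashes to 5; slot 5 is free -> place at 5.
666 hashes to 11; slot 11 is free -> place at 11.
317 hashes to 10; slot 10 is free -> place at 10.
270 hashes to 1; 1,2,5,10 taken -> place at 0.
Table: [270, 304, 984, ∅, ∅, 629, ∅, ∅, ∅, ∅, 317, 666, ∅, ∅, ∅, 311, 150]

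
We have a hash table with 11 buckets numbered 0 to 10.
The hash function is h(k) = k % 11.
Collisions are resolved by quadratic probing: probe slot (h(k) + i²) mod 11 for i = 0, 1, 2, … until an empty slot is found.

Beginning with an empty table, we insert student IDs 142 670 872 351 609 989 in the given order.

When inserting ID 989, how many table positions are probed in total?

142 hashes to 10; slot 10 is free → place at 10.
670 hashes to 10; 10 taken → place at 0.
872 hashes to 3; slot 3 is free → place at 3.
351 hashes to 10; 10,0,3 taken → place at 8.
609 hashes to 4; slot 4 is free → place at 4.
989 hashes to 10; 10,0,3,8,4 taken → place at 2.
Table: [670, -, 989, 872, 609, -, -, -, 351, -, 142]

6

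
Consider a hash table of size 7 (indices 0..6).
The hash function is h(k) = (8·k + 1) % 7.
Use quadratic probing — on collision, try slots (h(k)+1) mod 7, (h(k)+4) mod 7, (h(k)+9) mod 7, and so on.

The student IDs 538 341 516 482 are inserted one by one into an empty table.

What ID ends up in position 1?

538: h=0 => slot 0
341: h=6 => slot 6
516: h=6, probe 6,0,3 => slot 3
482: h=0, probe 0,1 => slot 1
Table: [538, 482, —, 516, —, —, 341]

482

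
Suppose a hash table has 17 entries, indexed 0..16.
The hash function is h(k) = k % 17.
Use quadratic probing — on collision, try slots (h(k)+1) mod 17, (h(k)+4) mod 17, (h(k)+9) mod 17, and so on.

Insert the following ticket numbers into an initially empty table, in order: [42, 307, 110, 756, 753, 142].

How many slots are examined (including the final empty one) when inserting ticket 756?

3

42: h=8 → slot 8
307: h=1 → slot 1
110: h=8, probe 8,9 → slot 9
756: h=8, probe 8,9,12 → slot 12
753: h=5 → slot 5
142: h=6 → slot 6
Table: [_, 307, _, _, _, 753, 142, _, 42, 110, _, _, 756, _, _, _, _]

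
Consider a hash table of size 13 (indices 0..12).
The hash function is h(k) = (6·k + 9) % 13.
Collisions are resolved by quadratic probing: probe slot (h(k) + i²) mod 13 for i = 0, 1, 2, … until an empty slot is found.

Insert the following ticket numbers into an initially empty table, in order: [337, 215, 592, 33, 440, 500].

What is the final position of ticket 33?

8

337 hashes to 3; slot 3 is free -> place at 3.
215 hashes to 12; slot 12 is free -> place at 12.
592 hashes to 12; 12 taken -> place at 0.
33 hashes to 12; 12,0,3 taken -> place at 8.
440 hashes to 10; slot 10 is free -> place at 10.
500 hashes to 6; slot 6 is free -> place at 6.
Table: [592, -, -, 337, -, -, 500, -, 33, -, 440, -, 215]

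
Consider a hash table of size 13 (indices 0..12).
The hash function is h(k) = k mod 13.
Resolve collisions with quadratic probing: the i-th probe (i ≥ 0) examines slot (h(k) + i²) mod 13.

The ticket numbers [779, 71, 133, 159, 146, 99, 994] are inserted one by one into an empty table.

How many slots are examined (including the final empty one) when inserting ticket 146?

3

Insert 779: h=12, slot 12 empty => index 12.
Insert 71: h=6, slot 6 empty => index 6.
Insert 133: h=3, slot 3 empty => index 3.
Insert 159: h=3, slot 3 occupied => index 4.
Insert 146: h=3, slots 3,4 occupied => index 7.
Insert 99: h=8, slot 8 empty => index 8.
Insert 994: h=6, slots 6,7 occupied => index 10.
Table: [∅, ∅, ∅, 133, 159, ∅, 71, 146, 99, ∅, 994, ∅, 779]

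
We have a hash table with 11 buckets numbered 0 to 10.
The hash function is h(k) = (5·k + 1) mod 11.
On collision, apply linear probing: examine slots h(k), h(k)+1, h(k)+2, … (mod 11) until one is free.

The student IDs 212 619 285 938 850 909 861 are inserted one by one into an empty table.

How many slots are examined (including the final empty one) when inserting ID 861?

6

212: h=5 → slot 5
619: h=5, probe 5,6 → slot 6
285: h=7 → slot 7
938: h=5, probe 5,6,7,8 → slot 8
850: h=5, probe 5,6,7,8,9 → slot 9
909: h=3 → slot 3
861: h=5, probe 5,6,7,8,9,10 → slot 10
Table: [-, -, -, 909, -, 212, 619, 285, 938, 850, 861]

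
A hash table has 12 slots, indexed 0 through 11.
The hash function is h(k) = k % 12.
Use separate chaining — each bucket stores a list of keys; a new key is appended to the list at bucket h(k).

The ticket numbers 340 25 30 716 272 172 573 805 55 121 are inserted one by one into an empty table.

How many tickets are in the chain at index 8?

Insert 340: h=4, bucket 4 empty -> new chain.
Insert 25: h=1, bucket 1 empty -> new chain.
Insert 30: h=6, bucket 6 empty -> new chain.
Insert 716: h=8, bucket 8 empty -> new chain.
Insert 272: h=8, bucket 8 nonempty -> append to chain.
Insert 172: h=4, bucket 4 nonempty -> append to chain.
Insert 573: h=9, bucket 9 empty -> new chain.
Insert 805: h=1, bucket 1 nonempty -> append to chain.
Insert 55: h=7, bucket 7 empty -> new chain.
Insert 121: h=1, bucket 1 nonempty -> append to chain.
Final buckets:
0: _
1: 25 -> 805 -> 121
2: _
3: _
4: 340 -> 172
5: _
6: 30
7: 55
8: 716 -> 272
9: 573
10: _
11: _

2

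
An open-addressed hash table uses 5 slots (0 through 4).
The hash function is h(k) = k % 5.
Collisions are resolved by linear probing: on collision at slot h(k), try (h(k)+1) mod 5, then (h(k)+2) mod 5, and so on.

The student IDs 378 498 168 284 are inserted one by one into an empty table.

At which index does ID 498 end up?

378 hashes to 3; slot 3 is free → place at 3.
498 hashes to 3; 3 taken → place at 4.
168 hashes to 3; 3,4 taken → place at 0.
284 hashes to 4; 4,0 taken → place at 1.
Table: [168, 284, —, 378, 498]

4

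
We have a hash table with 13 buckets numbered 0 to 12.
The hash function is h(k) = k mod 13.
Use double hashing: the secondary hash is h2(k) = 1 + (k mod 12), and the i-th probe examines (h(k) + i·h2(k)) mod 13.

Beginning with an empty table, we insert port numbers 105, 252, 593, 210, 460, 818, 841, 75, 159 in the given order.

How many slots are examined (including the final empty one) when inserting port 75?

5

Insert 105: h=1, slot 1 empty => index 1.
Insert 252: h=5, slot 5 empty => index 5.
Insert 593: h=8, slot 8 empty => index 8.
Insert 210: h=2, slot 2 empty => index 2.
Insert 460: h=5, h2=5, slot 5 occupied => index 10.
Insert 818: h=12, slot 12 empty => index 12.
Insert 841: h=9, slot 9 empty => index 9.
Insert 75: h=10, h2=4, slots 10,1,5,9 occupied => index 0.
Insert 159: h=3, slot 3 empty => index 3.
Table: [75, 105, 210, 159, ∅, 252, ∅, ∅, 593, 841, 460, ∅, 818]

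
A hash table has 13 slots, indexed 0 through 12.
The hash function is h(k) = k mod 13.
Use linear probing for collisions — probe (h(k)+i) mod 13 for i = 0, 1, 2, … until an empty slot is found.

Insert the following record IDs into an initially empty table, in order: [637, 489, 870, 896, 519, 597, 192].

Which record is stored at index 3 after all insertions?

637 hashes to 0; slot 0 is free → place at 0.
489 hashes to 8; slot 8 is free → place at 8.
870 hashes to 12; slot 12 is free → place at 12.
896 hashes to 12; 12,0 taken → place at 1.
519 hashes to 12; 12,0,1 taken → place at 2.
597 hashes to 12; 12,0,1,2 taken → place at 3.
192 hashes to 10; slot 10 is free → place at 10.
Table: [637, 896, 519, 597, —, —, —, —, 489, —, 192, —, 870]

597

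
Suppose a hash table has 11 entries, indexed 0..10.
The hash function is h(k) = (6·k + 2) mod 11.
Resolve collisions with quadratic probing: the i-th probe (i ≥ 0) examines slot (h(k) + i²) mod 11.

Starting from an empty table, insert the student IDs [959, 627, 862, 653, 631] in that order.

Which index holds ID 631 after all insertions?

959 hashes to 3; slot 3 is free => place at 3.
627 hashes to 2; slot 2 is free => place at 2.
862 hashes to 4; slot 4 is free => place at 4.
653 hashes to 4; 4 taken => place at 5.
631 hashes to 4; 4,5 taken => place at 8.
Table: [., ., 627, 959, 862, 653, ., ., 631, ., .]

8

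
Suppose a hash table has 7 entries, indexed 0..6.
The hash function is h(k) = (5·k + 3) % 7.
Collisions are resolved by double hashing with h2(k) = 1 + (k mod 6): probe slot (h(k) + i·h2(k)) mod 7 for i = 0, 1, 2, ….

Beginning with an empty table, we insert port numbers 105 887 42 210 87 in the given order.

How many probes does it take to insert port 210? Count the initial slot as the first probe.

105: h=3 -> slot 3
887: h=0 -> slot 0
42: h=3, h2=1, probe 3,4 -> slot 4
210: h=3, h2=1, probe 3,4,5 -> slot 5
87: h=4, h2=4, probe 4,1 -> slot 1
Table: [887, 87, ., 105, 42, 210, .]

3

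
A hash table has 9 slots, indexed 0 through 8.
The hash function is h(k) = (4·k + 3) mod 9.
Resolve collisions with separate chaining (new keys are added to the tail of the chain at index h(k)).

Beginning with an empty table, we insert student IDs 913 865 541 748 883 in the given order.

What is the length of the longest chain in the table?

4

913 -> bucket 1
865 -> bucket 7
541 -> bucket 7 (collision)
748 -> bucket 7 (collision)
883 -> bucket 7 (collision)
Final buckets:
0: —
1: 913
2: —
3: —
4: —
5: —
6: —
7: 865 -> 541 -> 748 -> 883
8: —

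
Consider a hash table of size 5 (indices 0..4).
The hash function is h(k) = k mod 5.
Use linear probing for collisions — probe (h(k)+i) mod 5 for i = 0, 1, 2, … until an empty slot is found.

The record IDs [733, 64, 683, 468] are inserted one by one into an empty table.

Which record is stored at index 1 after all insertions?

Insert 733: h=3, slot 3 empty → index 3.
Insert 64: h=4, slot 4 empty → index 4.
Insert 683: h=3, slots 3,4 occupied → index 0.
Insert 468: h=3, slots 3,4,0 occupied → index 1.
Table: [683, 468, -, 733, 64]

468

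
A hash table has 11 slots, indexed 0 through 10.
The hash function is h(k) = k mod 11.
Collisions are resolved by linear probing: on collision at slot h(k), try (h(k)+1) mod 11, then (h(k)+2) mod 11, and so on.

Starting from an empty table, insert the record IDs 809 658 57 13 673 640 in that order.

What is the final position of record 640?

809 hashes to 6; slot 6 is free => place at 6.
658 hashes to 9; slot 9 is free => place at 9.
57 hashes to 2; slot 2 is free => place at 2.
13 hashes to 2; 2 taken => place at 3.
673 hashes to 2; 2,3 taken => place at 4.
640 hashes to 2; 2,3,4 taken => place at 5.
Table: [., ., 57, 13, 673, 640, 809, ., ., 658, .]

5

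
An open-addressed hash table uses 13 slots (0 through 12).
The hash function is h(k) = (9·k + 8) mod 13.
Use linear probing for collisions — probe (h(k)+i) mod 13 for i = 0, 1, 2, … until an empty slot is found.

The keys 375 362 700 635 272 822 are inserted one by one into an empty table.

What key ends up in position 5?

700

375: h=3 => slot 3
362: h=3, probe 3,4 => slot 4
700: h=3, probe 3,4,5 => slot 5
635: h=3, probe 3,4,5,6 => slot 6
272: h=12 => slot 12
822: h=9 => slot 9
Table: [., ., ., 375, 362, 700, 635, ., ., 822, ., ., 272]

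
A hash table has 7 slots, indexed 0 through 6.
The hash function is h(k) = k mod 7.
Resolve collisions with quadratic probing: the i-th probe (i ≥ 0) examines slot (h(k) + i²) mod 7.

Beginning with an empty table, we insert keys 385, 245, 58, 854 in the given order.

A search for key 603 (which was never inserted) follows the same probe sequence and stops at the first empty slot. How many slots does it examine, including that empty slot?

385: h=0 -> slot 0
245: h=0, probe 0,1 -> slot 1
58: h=2 -> slot 2
854: h=0, probe 0,1,4 -> slot 4
Table: [385, 245, 58, _, 854, _, _]
Lookup 603: h=1, probe 1,2,5 → slot 5 empty, not found.

3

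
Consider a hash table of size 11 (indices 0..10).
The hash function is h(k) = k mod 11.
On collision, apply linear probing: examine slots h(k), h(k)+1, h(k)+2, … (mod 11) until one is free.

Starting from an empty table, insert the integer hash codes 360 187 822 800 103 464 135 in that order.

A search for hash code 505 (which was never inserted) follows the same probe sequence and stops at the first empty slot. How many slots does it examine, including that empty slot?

360: h=8 => slot 8
187: h=0 => slot 0
822: h=8, probe 8,9 => slot 9
800: h=8, probe 8,9,10 => slot 10
103: h=4 => slot 4
464: h=2 => slot 2
135: h=3 => slot 3
Table: [187, —, 464, 135, 103, —, —, —, 360, 822, 800]
Lookup 505: h=10, probe 10,0,1 → slot 1 empty, not found.

3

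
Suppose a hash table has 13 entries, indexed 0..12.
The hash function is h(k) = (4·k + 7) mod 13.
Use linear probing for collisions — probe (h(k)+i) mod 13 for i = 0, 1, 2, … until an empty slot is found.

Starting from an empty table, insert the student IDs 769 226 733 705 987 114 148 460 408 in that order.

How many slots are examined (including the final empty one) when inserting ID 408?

769 hashes to 2; slot 2 is free -> place at 2.
226 hashes to 1; slot 1 is free -> place at 1.
733 hashes to 1; 1,2 taken -> place at 3.
705 hashes to 6; slot 6 is free -> place at 6.
987 hashes to 3; 3 taken -> place at 4.
114 hashes to 8; slot 8 is free -> place at 8.
148 hashes to 1; 1,2,3,4 taken -> place at 5.
460 hashes to 1; 1,2,3,4,5,6 taken -> place at 7.
408 hashes to 1; 1,2,3,4,5,6,7,8 taken -> place at 9.
Table: [_, 226, 769, 733, 987, 148, 705, 460, 114, 408, _, _, _]

9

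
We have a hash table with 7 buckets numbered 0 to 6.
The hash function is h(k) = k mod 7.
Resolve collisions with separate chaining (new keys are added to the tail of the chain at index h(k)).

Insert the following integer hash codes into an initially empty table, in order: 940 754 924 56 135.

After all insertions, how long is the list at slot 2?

Insert 940: h=2, bucket 2 empty → new chain.
Insert 754: h=5, bucket 5 empty → new chain.
Insert 924: h=0, bucket 0 empty → new chain.
Insert 56: h=0, bucket 0 nonempty → append to chain.
Insert 135: h=2, bucket 2 nonempty → append to chain.
Final buckets:
0: 924 -> 56
1: _
2: 940 -> 135
3: _
4: _
5: 754
6: _

2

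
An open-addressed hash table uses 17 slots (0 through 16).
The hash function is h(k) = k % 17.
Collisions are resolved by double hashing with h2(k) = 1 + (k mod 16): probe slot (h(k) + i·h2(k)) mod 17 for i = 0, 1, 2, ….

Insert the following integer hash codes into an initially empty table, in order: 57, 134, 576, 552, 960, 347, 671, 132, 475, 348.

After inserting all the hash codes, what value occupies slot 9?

57 hashes to 6; slot 6 is free → place at 6.
134 hashes to 15; slot 15 is free → place at 15.
576 hashes to 15, h2=1; 15 taken → place at 16.
552 hashes to 8; slot 8 is free → place at 8.
960 hashes to 8, h2=1; 8 taken → place at 9.
347 hashes to 7; slot 7 is free → place at 7.
671 hashes to 8, h2=16; 8,7,6 taken → place at 5.
132 hashes to 13; slot 13 is free → place at 13.
475 hashes to 16, h2=12; 16 taken → place at 11.
348 hashes to 8, h2=13; 8 taken → place at 4.
Table: [∅, ∅, ∅, ∅, 348, 671, 57, 347, 552, 960, ∅, 475, ∅, 132, ∅, 134, 576]

960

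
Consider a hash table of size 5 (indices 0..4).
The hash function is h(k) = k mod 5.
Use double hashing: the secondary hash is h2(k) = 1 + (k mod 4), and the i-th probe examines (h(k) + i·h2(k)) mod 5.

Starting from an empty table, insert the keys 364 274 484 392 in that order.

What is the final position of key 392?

3

Insert 364: h=4, slot 4 empty => index 4.
Insert 274: h=4, h2=3, slot 4 occupied => index 2.
Insert 484: h=4, h2=1, slot 4 occupied => index 0.
Insert 392: h=2, h2=1, slot 2 occupied => index 3.
Table: [484, ., 274, 392, 364]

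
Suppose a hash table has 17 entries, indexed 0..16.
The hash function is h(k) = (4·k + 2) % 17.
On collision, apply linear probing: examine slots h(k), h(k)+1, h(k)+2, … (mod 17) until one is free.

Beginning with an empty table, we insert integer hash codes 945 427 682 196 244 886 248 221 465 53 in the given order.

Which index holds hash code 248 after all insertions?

13

945: h=8 -> slot 8
427: h=10 -> slot 10
682: h=10, probe 10,11 -> slot 11
196: h=4 -> slot 4
244: h=9 -> slot 9
886: h=10, probe 10,11,12 -> slot 12
248: h=8, probe 8,9,10,11,12,13 -> slot 13
221: h=2 -> slot 2
465: h=9, probe 9,10,11,12,13,14 -> slot 14
53: h=10, probe 10,11,12,13,14,15 -> slot 15
Table: [., ., 221, ., 196, ., ., ., 945, 244, 427, 682, 886, 248, 465, 53, .]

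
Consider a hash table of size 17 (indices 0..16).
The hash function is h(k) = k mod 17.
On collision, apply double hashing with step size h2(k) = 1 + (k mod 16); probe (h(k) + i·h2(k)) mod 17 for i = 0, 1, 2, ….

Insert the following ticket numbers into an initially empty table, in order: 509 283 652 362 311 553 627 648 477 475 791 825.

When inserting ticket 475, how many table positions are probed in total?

6

509: h=16 → slot 16
283: h=11 → slot 11
652: h=6 → slot 6
362: h=5 → slot 5
311: h=5, h2=8, probe 5,13 → slot 13
553: h=9 → slot 9
627: h=15 → slot 15
648: h=2 → slot 2
477: h=1 → slot 1
475: h=16, h2=12, probe 16,11,6,1,13,8 → slot 8
791: h=9, h2=8, probe 9,0 → slot 0
825: h=9, h2=10, probe 9,2,12 → slot 12
Table: [791, 477, 648, -, -, 362, 652, -, 475, 553, -, 283, 825, 311, -, 627, 509]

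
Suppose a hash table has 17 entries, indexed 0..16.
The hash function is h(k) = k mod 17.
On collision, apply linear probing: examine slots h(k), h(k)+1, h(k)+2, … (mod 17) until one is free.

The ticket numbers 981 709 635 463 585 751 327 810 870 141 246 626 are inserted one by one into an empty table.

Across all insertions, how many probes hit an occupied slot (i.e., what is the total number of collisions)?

13

981 hashes to 12; slot 12 is free -> place at 12.
709 hashes to 12; 12 taken -> place at 13.
635 hashes to 6; slot 6 is free -> place at 6.
463 hashes to 4; slot 4 is free -> place at 4.
585 hashes to 7; slot 7 is free -> place at 7.
751 hashes to 3; slot 3 is free -> place at 3.
327 hashes to 4; 4 taken -> place at 5.
810 hashes to 11; slot 11 is free -> place at 11.
870 hashes to 3; 3,4,5,6,7 taken -> place at 8.
141 hashes to 5; 5,6,7,8 taken -> place at 9.
246 hashes to 8; 8,9 taken -> place at 10.
626 hashes to 14; slot 14 is free -> place at 14.
Table: [-, -, -, 751, 463, 327, 635, 585, 870, 141, 246, 810, 981, 709, 626, -, -]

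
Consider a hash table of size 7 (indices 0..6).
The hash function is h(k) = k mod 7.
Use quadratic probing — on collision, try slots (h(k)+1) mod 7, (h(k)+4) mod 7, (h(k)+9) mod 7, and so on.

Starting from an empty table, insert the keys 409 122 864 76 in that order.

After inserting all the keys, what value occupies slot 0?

409: h=3 → slot 3
122: h=3, probe 3,4 → slot 4
864: h=3, probe 3,4,0 → slot 0
76: h=6 → slot 6
Table: [864, ., ., 409, 122, ., 76]

864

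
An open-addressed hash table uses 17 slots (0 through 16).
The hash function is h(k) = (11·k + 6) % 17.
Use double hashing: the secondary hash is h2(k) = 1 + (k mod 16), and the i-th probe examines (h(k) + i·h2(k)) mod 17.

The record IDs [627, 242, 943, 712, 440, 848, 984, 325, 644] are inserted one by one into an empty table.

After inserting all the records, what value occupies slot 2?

627: h=1 -> slot 1
242: h=16 -> slot 16
943: h=9 -> slot 9
712: h=1, h2=9, probe 1,10 -> slot 10
440: h=1, h2=9, probe 1,10,2 -> slot 2
848: h=1, h2=1, probe 1,2,3 -> slot 3
984: h=1, h2=9, probe 1,10,2,11 -> slot 11
325: h=11, h2=6, probe 11,0 -> slot 0
644: h=1, h2=5, probe 1,6 -> slot 6
Table: [325, 627, 440, 848, ., ., 644, ., ., 943, 712, 984, ., ., ., ., 242]

440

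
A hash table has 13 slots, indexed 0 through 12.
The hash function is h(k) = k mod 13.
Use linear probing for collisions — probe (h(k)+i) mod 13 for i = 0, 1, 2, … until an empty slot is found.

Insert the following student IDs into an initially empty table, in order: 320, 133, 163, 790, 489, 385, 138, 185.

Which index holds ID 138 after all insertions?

12

320 hashes to 8; slot 8 is free => place at 8.
133 hashes to 3; slot 3 is free => place at 3.
163 hashes to 7; slot 7 is free => place at 7.
790 hashes to 10; slot 10 is free => place at 10.
489 hashes to 8; 8 taken => place at 9.
385 hashes to 8; 8,9,10 taken => place at 11.
138 hashes to 8; 8,9,10,11 taken => place at 12.
185 hashes to 3; 3 taken => place at 4.
Table: [-, -, -, 133, 185, -, -, 163, 320, 489, 790, 385, 138]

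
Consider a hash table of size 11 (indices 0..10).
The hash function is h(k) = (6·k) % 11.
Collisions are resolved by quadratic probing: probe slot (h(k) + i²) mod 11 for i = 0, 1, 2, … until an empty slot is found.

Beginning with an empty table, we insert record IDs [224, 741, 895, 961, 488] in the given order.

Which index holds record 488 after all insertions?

224: h=2 -> slot 2
741: h=2, probe 2,3 -> slot 3
895: h=2, probe 2,3,6 -> slot 6
961: h=2, probe 2,3,6,0 -> slot 0
488: h=2, probe 2,3,6,0,7 -> slot 7
Table: [961, ., 224, 741, ., ., 895, 488, ., ., .]

7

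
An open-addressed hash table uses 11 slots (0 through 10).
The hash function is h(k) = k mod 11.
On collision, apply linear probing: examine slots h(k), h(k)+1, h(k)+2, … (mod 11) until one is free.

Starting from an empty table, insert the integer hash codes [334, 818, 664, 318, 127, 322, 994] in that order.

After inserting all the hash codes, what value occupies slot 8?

994

Insert 334: h=4, slot 4 empty -> index 4.
Insert 818: h=4, slot 4 occupied -> index 5.
Insert 664: h=4, slots 4,5 occupied -> index 6.
Insert 318: h=10, slot 10 empty -> index 10.
Insert 127: h=6, slot 6 occupied -> index 7.
Insert 322: h=3, slot 3 empty -> index 3.
Insert 994: h=4, slots 4,5,6,7 occupied -> index 8.
Table: [∅, ∅, ∅, 322, 334, 818, 664, 127, 994, ∅, 318]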